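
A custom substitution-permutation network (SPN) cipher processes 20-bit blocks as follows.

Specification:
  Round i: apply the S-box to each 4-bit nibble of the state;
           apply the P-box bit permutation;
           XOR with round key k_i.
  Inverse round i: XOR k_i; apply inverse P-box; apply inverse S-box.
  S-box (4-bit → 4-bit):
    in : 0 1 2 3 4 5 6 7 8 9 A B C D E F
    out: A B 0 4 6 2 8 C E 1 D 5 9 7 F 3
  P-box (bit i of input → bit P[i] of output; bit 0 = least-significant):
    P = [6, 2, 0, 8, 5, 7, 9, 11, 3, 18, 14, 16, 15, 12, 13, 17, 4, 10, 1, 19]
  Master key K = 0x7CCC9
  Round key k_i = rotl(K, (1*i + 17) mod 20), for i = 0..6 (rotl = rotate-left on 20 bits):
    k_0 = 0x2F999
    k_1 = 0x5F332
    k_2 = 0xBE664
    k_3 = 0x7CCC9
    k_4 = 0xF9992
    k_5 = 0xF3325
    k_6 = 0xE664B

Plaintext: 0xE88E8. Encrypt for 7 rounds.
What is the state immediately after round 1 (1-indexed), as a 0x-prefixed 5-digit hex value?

s_0 = plaintext = 0xE88E8
s_1 = Round(s_0, k_0) = 0xD862E
s_2 = Round(s_1, k_1) = 0x6C665
s_3 = Round(s_2, k_2) = 0x06E60
s_4 = Round(s_3, k_3) = 0x881C5
s_5 = Round(s_4, k_4) = 0x0A5BC
s_6 = Round(s_5, k_5) = 0x19445
s_7 = Round(s_6, k_6) = 0x2A0DF

0xD862E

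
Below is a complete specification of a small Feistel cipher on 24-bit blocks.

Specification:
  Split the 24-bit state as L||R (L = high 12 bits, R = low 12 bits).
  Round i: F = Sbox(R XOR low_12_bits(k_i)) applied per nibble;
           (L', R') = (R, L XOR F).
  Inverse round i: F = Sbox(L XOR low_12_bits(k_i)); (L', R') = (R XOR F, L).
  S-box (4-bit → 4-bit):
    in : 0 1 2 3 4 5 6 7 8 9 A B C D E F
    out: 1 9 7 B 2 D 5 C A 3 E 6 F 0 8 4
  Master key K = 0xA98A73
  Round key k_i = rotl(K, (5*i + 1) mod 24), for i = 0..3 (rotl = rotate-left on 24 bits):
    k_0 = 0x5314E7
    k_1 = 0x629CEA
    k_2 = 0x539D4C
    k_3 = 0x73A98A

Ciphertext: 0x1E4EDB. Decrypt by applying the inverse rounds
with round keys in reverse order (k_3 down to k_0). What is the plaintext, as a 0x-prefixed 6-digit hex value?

s_0 = ciphertext = 0x1E4EDB
s_1 = InvRound(s_0, k_3) = 0x4831E4
s_2 = InvRound(s_1, k_2) = 0x210483
s_3 = InvRound(s_2, k_1) = 0xCCD210
s_4 = InvRound(s_3, k_0) = 0x86ECCD

0x86ECCD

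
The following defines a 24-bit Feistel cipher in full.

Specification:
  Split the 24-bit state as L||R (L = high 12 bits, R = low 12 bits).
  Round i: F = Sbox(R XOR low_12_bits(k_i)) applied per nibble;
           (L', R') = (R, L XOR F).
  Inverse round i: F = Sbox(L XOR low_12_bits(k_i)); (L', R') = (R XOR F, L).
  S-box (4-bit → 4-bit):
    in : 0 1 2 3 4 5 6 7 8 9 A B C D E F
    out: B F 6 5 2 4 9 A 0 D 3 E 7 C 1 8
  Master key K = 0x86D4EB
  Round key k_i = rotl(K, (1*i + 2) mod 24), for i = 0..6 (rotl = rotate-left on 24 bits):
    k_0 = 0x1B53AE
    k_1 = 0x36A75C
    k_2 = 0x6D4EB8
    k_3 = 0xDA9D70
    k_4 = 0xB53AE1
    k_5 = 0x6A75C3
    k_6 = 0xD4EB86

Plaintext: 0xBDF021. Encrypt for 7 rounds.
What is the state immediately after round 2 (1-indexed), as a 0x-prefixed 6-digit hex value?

s_0 = plaintext = 0xBDF021
s_1 = Round(s_0, k_0) = 0x021ED7
s_2 = Round(s_1, k_1) = 0xED7D2F
s_3 = Round(s_2, k_2) = 0xD2FB0D
s_4 = Round(s_3, k_3) = 0xB0D483
s_5 = Round(s_4, k_4) = 0x483A9B
s_6 = Round(s_5, k_5) = 0xA9BCC3
s_7 = Round(s_6, k_6) = 0xCC30BF

0xED7D2F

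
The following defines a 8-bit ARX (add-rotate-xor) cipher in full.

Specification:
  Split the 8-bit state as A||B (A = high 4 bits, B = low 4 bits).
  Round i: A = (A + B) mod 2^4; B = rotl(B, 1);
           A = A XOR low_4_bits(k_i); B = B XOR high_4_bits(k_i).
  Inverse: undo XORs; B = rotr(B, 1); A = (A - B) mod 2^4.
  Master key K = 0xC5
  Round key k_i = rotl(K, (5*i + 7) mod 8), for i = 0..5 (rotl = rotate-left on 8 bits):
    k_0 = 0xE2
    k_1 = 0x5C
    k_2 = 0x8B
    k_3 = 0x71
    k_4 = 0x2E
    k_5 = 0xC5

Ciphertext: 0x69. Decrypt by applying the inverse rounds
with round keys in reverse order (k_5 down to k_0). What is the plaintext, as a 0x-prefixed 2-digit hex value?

s_0 = ciphertext = 0x69
s_1 = InvRound(s_0, k_5) = 0x9A
s_2 = InvRound(s_1, k_4) = 0x34
s_3 = InvRound(s_2, k_3) = 0x99
s_4 = InvRound(s_3, k_2) = 0xA8
s_5 = InvRound(s_4, k_1) = 0x8E
s_6 = InvRound(s_5, k_0) = 0xA0

0xA0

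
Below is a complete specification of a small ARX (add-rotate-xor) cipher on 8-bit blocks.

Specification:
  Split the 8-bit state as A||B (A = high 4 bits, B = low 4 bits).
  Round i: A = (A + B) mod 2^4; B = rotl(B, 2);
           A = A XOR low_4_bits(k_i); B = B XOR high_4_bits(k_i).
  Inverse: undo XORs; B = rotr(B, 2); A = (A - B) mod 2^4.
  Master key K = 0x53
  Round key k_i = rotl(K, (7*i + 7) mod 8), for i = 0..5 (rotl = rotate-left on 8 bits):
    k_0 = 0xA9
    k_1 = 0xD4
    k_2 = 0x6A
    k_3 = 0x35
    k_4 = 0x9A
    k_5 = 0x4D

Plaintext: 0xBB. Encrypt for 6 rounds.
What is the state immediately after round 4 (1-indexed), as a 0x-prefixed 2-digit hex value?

s_0 = plaintext = 0xBB
s_1 = Round(s_0, k_0) = 0xF4
s_2 = Round(s_1, k_1) = 0x7C
s_3 = Round(s_2, k_2) = 0x95
s_4 = Round(s_3, k_3) = 0xB6
s_5 = Round(s_4, k_4) = 0xB0
s_6 = Round(s_5, k_5) = 0x64

0xB6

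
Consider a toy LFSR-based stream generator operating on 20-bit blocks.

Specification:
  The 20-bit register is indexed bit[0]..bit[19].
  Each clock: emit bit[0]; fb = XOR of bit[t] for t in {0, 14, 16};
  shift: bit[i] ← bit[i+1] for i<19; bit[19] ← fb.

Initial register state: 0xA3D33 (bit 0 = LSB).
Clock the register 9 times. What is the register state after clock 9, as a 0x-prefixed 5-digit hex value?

0xA0D1E

reg_0 = 0xA3D33
clock 1: out=1, reg = 0xD1E99
clock 2: out=1, reg = 0x68F4C
clock 3: out=0, reg = 0x347A6
clock 4: out=0, reg = 0x1A3D3
clock 5: out=1, reg = 0x0D1E9
clock 6: out=1, reg = 0x068F4
clock 7: out=0, reg = 0x8347A
clock 8: out=0, reg = 0x41A3D
clock 9: out=1, reg = 0xA0D1E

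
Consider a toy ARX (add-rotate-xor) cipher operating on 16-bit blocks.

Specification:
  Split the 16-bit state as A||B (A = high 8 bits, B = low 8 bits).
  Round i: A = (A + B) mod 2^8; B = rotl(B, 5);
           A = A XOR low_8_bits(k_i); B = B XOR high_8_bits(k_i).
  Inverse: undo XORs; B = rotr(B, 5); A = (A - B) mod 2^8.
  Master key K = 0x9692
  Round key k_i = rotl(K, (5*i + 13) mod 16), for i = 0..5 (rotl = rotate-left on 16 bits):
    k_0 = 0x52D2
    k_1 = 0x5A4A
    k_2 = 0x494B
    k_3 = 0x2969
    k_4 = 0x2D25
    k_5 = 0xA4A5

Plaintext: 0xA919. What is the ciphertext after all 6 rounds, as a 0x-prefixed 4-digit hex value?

0xB846

s_0 = plaintext = 0xA919
s_1 = Round(s_0, k_0) = 0x1071
s_2 = Round(s_1, k_1) = 0xCB74
s_3 = Round(s_2, k_2) = 0x74C7
s_4 = Round(s_3, k_3) = 0x52D1
s_5 = Round(s_4, k_4) = 0x0617
s_6 = Round(s_5, k_5) = 0xB846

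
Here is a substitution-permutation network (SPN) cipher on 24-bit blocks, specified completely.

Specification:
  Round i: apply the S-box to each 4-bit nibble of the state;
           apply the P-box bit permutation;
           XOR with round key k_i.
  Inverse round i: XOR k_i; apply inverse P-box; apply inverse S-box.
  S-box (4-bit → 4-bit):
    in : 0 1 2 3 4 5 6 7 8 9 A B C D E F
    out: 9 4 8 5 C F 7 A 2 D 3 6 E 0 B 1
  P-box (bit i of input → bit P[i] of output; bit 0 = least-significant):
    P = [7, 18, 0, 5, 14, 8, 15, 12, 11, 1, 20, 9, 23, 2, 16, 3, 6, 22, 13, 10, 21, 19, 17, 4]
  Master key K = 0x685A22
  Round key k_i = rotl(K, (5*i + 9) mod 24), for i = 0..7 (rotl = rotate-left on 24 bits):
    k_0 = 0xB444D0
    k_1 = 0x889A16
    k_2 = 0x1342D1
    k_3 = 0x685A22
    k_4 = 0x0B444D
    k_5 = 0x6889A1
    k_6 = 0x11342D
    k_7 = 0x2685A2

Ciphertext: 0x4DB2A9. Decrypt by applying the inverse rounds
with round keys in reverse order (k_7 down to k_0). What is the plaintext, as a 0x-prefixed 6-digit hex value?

0xA519C1

s_0 = ciphertext = 0x4DB2A9
s_1 = InvRound(s_0, k_7) = 0x6C4771
s_2 = InvRound(s_1, k_6) = 0xE6C4E8
s_3 = InvRound(s_2, k_5) = 0xB00FAB
s_4 = InvRound(s_3, k_4) = 0x6F65A0
s_5 = InvRound(s_4, k_3) = 0x141E7A
s_6 = InvRound(s_5, k_2) = 0x124A05
s_7 = InvRound(s_6, k_1) = 0xCDFB91
s_8 = InvRound(s_7, k_0) = 0xA519C1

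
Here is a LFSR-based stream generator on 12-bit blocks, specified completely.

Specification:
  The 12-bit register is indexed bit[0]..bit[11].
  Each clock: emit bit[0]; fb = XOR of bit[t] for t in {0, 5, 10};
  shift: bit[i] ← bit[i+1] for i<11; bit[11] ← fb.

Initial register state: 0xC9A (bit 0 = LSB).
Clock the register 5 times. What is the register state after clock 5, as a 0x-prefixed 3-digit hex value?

0xCE4

reg_0 = 0xC9A
clock 1: out=0, reg = 0xE4D
clock 2: out=1, reg = 0x726
clock 3: out=0, reg = 0x393
clock 4: out=1, reg = 0x9C9
clock 5: out=1, reg = 0xCE4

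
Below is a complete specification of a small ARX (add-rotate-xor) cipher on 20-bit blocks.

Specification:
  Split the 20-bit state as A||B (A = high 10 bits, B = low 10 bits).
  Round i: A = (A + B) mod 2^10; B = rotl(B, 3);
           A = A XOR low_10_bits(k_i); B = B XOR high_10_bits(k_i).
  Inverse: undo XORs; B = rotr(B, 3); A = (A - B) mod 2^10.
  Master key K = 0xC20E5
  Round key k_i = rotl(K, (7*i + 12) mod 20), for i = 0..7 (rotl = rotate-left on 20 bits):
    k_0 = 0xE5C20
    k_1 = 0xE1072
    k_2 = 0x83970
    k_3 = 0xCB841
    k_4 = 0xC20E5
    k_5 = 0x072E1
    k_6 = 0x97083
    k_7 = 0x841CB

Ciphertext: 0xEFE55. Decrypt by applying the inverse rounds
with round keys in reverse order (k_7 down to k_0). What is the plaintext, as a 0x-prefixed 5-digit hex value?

0xC2C68

s_0 = ciphertext = 0xEFE55
s_1 = InvRound(s_0, k_7) = 0xFB288
s_2 = InvRound(s_1, k_6) = 0x5561A
s_3 = InvRound(s_2, k_5) = 0x1D340
s_4 = InvRound(s_3, k_4) = 0x22009
s_5 = InvRound(s_4, k_3) = 0x397E4
s_6 = InvRound(s_5, k_2) = 0x1613D
s_7 = InvRound(s_6, k_1) = 0xD4CD7
s_8 = InvRound(s_7, k_0) = 0xC2C68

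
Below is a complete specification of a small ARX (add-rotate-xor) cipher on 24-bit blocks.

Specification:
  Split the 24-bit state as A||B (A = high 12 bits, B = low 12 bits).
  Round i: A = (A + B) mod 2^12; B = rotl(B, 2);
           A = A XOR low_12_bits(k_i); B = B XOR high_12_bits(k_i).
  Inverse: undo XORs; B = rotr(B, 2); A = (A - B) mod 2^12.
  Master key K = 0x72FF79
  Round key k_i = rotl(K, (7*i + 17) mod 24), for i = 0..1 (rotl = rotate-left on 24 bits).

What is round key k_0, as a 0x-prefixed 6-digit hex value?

0xF2E5FE

K = 0x72FF79
k_0 = rotl(K, (7*0+17) mod 24) = rotl(K, 17) = 0xF2E5FE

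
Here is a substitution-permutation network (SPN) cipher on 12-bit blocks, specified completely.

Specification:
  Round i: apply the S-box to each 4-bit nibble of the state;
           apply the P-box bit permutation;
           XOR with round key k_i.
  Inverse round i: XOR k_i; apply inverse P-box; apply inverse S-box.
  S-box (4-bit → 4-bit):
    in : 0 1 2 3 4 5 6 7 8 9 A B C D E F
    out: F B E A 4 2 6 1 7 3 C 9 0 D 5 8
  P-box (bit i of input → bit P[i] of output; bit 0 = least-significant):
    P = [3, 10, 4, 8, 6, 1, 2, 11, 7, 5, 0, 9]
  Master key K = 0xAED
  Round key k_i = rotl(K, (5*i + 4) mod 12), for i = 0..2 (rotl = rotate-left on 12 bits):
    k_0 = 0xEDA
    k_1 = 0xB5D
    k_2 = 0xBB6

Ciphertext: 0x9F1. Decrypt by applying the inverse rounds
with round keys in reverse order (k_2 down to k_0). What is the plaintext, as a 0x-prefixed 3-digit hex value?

s_0 = ciphertext = 0x9F1
s_1 = InvRound(s_0, k_2) = 0xA8C
s_2 = InvRound(s_1, k_1) = 0xE7A
s_3 = InvRound(s_2, k_0) = 0x9CC

0x9CC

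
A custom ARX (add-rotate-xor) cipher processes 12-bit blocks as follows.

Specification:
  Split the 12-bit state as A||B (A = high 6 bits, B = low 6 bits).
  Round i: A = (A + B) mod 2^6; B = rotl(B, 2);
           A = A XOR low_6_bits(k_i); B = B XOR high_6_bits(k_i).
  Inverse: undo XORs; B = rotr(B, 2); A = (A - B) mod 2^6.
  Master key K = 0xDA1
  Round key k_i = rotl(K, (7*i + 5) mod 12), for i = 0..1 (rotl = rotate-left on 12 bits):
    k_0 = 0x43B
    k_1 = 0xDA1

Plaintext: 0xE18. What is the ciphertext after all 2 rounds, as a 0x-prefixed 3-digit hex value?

0xF71

s_0 = plaintext = 0xE18
s_1 = Round(s_0, k_0) = 0xAF1
s_2 = Round(s_1, k_1) = 0xF71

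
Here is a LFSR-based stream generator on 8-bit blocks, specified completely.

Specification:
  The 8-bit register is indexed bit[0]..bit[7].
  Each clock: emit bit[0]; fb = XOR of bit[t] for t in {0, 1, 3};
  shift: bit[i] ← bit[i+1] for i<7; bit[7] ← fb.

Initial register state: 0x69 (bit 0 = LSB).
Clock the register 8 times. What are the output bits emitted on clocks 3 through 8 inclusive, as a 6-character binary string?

010110

reg_0 = 0x69
clock 1: out=1, reg = 0x34
clock 2: out=0, reg = 0x1A
clock 3: out=0, reg = 0x0D
clock 4: out=1, reg = 0x06
clock 5: out=0, reg = 0x83
clock 6: out=1, reg = 0x41
clock 7: out=1, reg = 0xA0
clock 8: out=0, reg = 0x50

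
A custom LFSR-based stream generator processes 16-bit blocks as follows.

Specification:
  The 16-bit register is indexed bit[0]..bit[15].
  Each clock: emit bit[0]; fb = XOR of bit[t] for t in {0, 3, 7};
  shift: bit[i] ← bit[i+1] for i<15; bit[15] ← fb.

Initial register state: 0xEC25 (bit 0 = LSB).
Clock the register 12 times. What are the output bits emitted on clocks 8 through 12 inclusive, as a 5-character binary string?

00011

reg_0 = 0xEC25
clock 1: out=1, reg = 0xF612
clock 2: out=0, reg = 0x7B09
clock 3: out=1, reg = 0x3D84
clock 4: out=0, reg = 0x9EC2
clock 5: out=0, reg = 0xCF61
clock 6: out=1, reg = 0xE7B0
clock 7: out=0, reg = 0xF3D8
clock 8: out=0, reg = 0x79EC
clock 9: out=0, reg = 0x3CF6
clock 10: out=0, reg = 0x9E7B
clock 11: out=1, reg = 0x4F3D
clock 12: out=1, reg = 0x279E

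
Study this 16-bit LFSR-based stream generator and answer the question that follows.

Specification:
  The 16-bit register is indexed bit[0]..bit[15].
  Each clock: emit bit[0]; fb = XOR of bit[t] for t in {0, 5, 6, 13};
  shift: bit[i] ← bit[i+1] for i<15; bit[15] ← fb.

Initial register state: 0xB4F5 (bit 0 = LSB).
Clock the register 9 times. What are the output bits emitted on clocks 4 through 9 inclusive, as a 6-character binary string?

011110

reg_0 = 0xB4F5
clock 1: out=1, reg = 0x5A7A
clock 2: out=0, reg = 0x2D3D
clock 3: out=1, reg = 0x969E
clock 4: out=0, reg = 0x4B4F
clock 5: out=1, reg = 0x25A7
clock 6: out=1, reg = 0x92D3
clock 7: out=1, reg = 0x4969
clock 8: out=1, reg = 0xA4B4
clock 9: out=0, reg = 0x525A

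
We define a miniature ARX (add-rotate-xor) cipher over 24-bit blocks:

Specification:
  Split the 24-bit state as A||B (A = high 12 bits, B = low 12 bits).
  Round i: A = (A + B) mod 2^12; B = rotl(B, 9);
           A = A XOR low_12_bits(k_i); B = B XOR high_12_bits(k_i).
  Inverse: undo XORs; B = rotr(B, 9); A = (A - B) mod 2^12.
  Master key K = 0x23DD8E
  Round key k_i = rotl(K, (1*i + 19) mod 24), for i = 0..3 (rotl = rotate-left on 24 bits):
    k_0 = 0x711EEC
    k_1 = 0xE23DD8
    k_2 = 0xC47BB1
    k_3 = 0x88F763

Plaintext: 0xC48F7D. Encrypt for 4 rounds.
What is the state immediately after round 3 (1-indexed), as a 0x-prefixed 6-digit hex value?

s_0 = plaintext = 0xC48F7D
s_1 = Round(s_0, k_0) = 0x529CFE
s_2 = Round(s_1, k_1) = 0xFFF3BC
s_3 = Round(s_2, k_2) = 0x80A430
s_4 = Round(s_3, k_3) = 0xB59809

0x80A430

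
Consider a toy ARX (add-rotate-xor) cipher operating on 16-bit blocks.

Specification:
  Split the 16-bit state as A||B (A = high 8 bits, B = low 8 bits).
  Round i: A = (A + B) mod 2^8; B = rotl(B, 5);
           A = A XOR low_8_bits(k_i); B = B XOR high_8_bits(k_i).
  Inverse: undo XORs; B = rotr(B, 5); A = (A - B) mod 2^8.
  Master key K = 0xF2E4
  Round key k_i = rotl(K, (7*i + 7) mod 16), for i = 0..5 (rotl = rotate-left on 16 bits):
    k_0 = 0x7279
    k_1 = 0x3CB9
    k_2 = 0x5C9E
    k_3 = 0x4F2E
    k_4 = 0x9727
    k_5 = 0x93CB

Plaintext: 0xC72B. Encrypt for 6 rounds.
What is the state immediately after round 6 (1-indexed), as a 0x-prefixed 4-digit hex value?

s_0 = plaintext = 0xC72B
s_1 = Round(s_0, k_0) = 0x8B17
s_2 = Round(s_1, k_1) = 0x1BDE
s_3 = Round(s_2, k_2) = 0x6787
s_4 = Round(s_3, k_3) = 0xC0BF
s_5 = Round(s_4, k_4) = 0x5860
s_6 = Round(s_5, k_5) = 0x739F

0x739F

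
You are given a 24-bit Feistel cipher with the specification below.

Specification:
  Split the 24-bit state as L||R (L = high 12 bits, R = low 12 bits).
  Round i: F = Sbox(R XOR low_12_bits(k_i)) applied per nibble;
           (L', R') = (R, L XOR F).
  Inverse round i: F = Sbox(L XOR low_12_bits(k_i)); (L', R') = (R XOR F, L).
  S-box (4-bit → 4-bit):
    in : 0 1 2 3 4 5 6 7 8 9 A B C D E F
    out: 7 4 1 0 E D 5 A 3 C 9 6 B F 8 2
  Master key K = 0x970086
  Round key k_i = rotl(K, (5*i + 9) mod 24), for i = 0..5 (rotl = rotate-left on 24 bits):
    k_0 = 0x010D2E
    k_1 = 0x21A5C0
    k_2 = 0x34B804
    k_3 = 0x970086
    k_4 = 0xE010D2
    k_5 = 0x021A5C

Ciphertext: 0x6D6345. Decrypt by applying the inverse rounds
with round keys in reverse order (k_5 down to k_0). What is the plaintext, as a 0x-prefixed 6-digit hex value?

s_0 = ciphertext = 0x6D6345
s_1 = InvRound(s_0, k_5) = 0x87C6D6
s_2 = InvRound(s_1, k_4) = 0x54E87C
s_3 = InvRound(s_2, k_3) = 0x5CF54E
s_4 = InvRound(s_3, k_2) = 0xAF85CF
s_5 = InvRound(s_4, k_1) = 0x7CCAF8
s_6 = InvRound(s_5, k_0) = 0x3797CC

0x3797CC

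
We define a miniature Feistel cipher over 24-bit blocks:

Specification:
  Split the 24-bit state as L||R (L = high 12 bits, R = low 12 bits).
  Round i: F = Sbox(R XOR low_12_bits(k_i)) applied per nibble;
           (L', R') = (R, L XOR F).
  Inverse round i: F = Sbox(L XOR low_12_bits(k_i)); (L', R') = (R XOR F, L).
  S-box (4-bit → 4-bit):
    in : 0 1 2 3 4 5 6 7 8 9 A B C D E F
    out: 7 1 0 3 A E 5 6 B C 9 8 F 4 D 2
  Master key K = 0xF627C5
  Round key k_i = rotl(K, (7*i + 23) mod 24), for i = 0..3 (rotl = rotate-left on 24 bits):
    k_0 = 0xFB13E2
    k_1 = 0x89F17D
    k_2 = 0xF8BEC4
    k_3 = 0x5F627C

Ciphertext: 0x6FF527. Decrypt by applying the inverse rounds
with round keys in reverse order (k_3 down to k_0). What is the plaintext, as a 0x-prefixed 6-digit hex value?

s_0 = ciphertext = 0x6FF527
s_1 = InvRound(s_0, k_3) = 0xF946FF
s_2 = InvRound(s_1, k_2) = 0x718F94
s_3 = InvRound(s_2, k_1) = 0xACA718
s_4 = InvRound(s_3, k_0) = 0xB13ACA

0xB13ACA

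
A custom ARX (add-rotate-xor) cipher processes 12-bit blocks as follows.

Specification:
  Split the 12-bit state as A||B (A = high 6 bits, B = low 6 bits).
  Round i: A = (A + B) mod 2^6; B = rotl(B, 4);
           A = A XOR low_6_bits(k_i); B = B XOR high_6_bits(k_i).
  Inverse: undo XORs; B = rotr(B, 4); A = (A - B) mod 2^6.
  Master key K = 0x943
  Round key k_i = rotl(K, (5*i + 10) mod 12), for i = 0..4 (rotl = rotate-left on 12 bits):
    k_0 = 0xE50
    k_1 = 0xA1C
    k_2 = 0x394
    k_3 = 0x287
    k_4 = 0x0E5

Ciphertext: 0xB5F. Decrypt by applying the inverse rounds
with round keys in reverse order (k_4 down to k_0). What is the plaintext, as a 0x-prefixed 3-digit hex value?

0x74C

s_0 = ciphertext = 0xB5F
s_1 = InvRound(s_0, k_4) = 0x5F1
s_2 = InvRound(s_1, k_3) = 0x86F
s_3 = InvRound(s_2, k_2) = 0xBC6
s_4 = InvRound(s_3, k_1) = 0xE7A
s_5 = InvRound(s_4, k_0) = 0x74C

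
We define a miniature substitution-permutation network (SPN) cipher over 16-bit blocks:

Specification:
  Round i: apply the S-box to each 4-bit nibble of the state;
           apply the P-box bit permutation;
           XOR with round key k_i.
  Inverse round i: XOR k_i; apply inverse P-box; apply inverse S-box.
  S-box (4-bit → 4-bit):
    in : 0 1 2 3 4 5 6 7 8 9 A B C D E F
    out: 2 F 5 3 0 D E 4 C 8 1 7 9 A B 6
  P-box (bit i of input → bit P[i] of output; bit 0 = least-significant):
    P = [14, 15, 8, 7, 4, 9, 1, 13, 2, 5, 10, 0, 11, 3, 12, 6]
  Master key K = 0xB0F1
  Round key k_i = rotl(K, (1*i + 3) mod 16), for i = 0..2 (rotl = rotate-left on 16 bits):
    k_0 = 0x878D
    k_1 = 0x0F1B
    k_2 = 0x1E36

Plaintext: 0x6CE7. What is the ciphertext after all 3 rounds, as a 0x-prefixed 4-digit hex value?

s_0 = plaintext = 0x6CE7
s_1 = Round(s_0, k_0) = 0xB4D0
s_2 = Round(s_1, k_1) = 0xB513
s_3 = Round(s_2, k_2) = 0xE029

0xE029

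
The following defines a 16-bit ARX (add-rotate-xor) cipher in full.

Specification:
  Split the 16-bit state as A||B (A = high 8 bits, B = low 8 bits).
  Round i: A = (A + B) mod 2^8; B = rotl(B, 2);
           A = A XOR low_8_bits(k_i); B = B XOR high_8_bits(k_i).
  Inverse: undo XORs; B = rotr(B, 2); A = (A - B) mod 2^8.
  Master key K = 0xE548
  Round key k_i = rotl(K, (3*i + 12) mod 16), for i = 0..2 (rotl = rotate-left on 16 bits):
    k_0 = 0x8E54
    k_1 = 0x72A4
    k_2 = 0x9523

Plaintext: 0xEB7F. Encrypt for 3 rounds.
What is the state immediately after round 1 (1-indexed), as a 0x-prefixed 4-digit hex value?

0x3E73

s_0 = plaintext = 0xEB7F
s_1 = Round(s_0, k_0) = 0x3E73
s_2 = Round(s_1, k_1) = 0x15BF
s_3 = Round(s_2, k_2) = 0xF76B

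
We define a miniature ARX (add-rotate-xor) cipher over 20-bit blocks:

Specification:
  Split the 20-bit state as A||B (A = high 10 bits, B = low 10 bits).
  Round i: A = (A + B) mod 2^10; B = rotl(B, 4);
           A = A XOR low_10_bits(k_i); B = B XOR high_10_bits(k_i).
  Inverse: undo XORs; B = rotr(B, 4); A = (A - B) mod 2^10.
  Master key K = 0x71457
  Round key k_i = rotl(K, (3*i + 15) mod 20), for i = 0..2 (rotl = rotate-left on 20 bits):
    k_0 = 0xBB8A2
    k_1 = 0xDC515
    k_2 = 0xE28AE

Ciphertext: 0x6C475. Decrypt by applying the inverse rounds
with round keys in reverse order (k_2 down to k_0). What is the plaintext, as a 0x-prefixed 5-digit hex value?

s_0 = ciphertext = 0x6C475
s_1 = InvRound(s_0, k_2) = 0x483FF
s_2 = InvRound(s_1, k_1) = 0x2B788
s_3 = InvRound(s_2, k_0) = 0x9E596

0x9E596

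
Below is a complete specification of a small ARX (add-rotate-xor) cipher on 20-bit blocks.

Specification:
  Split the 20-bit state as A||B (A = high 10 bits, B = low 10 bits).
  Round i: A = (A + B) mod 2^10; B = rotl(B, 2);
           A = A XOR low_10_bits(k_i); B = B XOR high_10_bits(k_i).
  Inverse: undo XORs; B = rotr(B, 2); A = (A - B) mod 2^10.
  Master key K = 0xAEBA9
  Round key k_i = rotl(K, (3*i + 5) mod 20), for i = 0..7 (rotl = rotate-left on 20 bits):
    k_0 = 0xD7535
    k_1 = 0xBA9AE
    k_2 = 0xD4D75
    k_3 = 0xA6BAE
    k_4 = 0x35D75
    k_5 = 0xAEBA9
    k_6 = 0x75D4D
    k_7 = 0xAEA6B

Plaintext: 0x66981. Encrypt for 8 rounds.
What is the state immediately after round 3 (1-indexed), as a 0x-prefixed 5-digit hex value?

s_0 = plaintext = 0x66981
s_1 = Round(s_0, k_0) = 0x8B958
s_2 = Round(s_1, k_1) = 0x8A38B
s_3 = Round(s_2, k_2) = 0x3197C
s_4 = Round(s_3, k_3) = 0x7B36B
s_5 = Round(s_4, k_4) = 0x08978
s_6 = Round(s_5, k_5) = 0x8CF5B
s_7 = Round(s_6, k_6) = 0x30CB8
s_8 = Round(s_7, k_7) = 0xC405A

0x3197C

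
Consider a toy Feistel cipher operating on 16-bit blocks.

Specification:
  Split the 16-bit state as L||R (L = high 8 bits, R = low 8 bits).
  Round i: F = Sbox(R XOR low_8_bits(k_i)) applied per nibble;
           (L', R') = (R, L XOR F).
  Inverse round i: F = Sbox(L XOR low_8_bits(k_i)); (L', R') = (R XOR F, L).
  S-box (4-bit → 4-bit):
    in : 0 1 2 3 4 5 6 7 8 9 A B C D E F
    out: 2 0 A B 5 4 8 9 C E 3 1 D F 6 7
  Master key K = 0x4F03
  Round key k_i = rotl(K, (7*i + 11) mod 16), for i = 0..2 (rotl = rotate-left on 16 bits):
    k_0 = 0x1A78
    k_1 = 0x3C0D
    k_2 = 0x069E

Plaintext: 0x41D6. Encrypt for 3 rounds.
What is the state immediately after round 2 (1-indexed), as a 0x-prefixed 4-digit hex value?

s_0 = plaintext = 0x41D6
s_1 = Round(s_0, k_0) = 0xD677
s_2 = Round(s_1, k_1) = 0x7745
s_3 = Round(s_2, k_2) = 0x4586

0x7745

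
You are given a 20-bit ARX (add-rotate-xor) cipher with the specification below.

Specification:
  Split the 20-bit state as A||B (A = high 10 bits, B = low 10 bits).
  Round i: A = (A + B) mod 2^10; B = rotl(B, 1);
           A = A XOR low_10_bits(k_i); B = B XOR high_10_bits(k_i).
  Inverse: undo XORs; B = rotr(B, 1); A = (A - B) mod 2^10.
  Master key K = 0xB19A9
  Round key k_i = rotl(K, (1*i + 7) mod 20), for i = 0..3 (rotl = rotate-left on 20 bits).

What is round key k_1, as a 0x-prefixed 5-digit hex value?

0x9A9B1

K = 0xB19A9
k_0 = rotl(K, (1*0+7) mod 20) = rotl(K, 7) = 0xCD4D8
k_1 = rotl(K, (1*1+7) mod 20) = rotl(K, 8) = 0x9A9B1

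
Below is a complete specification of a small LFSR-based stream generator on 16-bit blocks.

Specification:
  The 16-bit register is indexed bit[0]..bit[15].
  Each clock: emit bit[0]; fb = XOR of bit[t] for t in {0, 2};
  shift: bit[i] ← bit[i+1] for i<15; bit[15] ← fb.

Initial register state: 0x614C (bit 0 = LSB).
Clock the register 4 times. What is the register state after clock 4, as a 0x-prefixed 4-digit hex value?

reg_0 = 0x614C
clock 1: out=0, reg = 0xB0A6
clock 2: out=0, reg = 0xD853
clock 3: out=1, reg = 0xEC29
clock 4: out=1, reg = 0xF614

0xF614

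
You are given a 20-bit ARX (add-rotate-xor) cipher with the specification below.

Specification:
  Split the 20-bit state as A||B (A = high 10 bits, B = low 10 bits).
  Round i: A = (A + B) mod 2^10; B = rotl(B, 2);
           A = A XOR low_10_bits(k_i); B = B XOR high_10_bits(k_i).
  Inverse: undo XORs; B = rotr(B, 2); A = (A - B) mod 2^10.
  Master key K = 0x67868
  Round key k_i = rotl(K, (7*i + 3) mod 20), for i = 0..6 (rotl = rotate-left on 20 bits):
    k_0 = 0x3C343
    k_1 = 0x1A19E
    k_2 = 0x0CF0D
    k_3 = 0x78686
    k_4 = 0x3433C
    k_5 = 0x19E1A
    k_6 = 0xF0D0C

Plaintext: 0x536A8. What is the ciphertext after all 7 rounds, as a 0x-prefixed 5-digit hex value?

0x6592C

s_0 = plaintext = 0x536A8
s_1 = Round(s_0, k_0) = 0x2DA52
s_2 = Round(s_1, k_1) = 0xA5922
s_3 = Round(s_2, k_2) = 0x2D4BA
s_4 = Round(s_3, k_3) = 0xFA709
s_5 = Round(s_4, k_4) = 0x738F7
s_6 = Round(s_5, k_5) = 0x37FBB
s_7 = Round(s_6, k_6) = 0x6592C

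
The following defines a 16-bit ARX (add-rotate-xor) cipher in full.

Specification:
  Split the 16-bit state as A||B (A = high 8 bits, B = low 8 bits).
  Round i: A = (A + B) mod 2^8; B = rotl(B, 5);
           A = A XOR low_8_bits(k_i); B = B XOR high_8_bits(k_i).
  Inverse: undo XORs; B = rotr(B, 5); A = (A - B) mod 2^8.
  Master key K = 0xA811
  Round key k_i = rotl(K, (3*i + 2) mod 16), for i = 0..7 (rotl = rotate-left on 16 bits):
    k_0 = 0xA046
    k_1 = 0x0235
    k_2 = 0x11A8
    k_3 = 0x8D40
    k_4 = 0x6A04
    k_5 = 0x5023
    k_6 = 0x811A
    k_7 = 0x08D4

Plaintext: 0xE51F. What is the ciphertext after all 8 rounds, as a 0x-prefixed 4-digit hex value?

0x312C

s_0 = plaintext = 0xE51F
s_1 = Round(s_0, k_0) = 0x4243
s_2 = Round(s_1, k_1) = 0xB06A
s_3 = Round(s_2, k_2) = 0xB25C
s_4 = Round(s_3, k_3) = 0x4E06
s_5 = Round(s_4, k_4) = 0x50AA
s_6 = Round(s_5, k_5) = 0xD905
s_7 = Round(s_6, k_6) = 0xC421
s_8 = Round(s_7, k_7) = 0x312C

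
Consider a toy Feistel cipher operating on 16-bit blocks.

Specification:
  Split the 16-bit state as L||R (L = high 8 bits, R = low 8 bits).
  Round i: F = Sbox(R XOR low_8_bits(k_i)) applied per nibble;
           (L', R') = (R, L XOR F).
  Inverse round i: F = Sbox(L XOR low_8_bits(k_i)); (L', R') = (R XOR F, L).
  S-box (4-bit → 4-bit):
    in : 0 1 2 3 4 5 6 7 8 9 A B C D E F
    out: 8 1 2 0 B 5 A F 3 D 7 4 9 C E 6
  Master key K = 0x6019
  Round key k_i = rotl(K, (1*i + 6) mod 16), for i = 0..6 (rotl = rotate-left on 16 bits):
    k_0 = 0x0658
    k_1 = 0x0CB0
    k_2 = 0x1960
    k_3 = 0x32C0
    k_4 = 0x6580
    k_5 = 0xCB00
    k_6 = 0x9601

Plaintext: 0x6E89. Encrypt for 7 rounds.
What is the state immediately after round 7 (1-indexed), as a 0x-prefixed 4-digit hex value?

0x0694

s_0 = plaintext = 0x6E89
s_1 = Round(s_0, k_0) = 0x89AF
s_2 = Round(s_1, k_1) = 0xAF9F
s_3 = Round(s_2, k_2) = 0x9FC9
s_4 = Round(s_3, k_3) = 0xC912
s_5 = Round(s_4, k_4) = 0x121B
s_6 = Round(s_5, k_5) = 0x1B06
s_7 = Round(s_6, k_6) = 0x0694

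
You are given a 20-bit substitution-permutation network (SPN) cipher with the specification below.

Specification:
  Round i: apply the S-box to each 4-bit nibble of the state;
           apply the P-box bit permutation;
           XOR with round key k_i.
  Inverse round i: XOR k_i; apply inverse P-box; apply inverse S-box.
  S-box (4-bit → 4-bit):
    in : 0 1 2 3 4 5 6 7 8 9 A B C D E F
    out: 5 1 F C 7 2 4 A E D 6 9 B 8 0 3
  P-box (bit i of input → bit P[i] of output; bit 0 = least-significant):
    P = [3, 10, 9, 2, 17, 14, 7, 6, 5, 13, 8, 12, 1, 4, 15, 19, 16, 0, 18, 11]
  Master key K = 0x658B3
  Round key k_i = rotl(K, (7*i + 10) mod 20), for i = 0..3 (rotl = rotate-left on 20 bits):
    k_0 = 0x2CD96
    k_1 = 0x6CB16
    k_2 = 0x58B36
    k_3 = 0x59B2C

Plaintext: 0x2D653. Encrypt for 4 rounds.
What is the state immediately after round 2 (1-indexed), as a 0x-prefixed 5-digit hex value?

0xD48C3

s_0 = plaintext = 0x2D653
s_1 = Round(s_0, k_0) = 0xF8693
s_2 = Round(s_1, k_1) = 0xD48C3
s_3 = Round(s_2, k_2) = 0x77060
s_4 = Round(s_3, k_3) = 0xD9095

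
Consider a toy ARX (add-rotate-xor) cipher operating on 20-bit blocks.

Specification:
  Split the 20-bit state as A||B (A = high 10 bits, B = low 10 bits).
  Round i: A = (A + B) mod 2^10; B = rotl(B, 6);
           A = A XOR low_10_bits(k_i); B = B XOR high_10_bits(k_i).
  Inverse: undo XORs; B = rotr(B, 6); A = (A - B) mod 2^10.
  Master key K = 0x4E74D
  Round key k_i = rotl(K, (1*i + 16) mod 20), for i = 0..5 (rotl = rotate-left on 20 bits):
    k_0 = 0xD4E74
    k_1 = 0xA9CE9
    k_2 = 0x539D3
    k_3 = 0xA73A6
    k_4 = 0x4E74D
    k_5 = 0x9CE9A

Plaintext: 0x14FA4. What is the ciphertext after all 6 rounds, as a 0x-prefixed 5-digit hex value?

0xA4C12

s_0 = plaintext = 0x14FA4
s_1 = Round(s_0, k_0) = 0x60E69
s_2 = Round(s_1, k_1) = 0xC14C1
s_3 = Round(s_2, k_2) = 0x85502
s_4 = Round(s_3, k_3) = 0x2C60C
s_5 = Round(s_4, k_4) = 0x7C219
s_6 = Round(s_5, k_5) = 0xA4C12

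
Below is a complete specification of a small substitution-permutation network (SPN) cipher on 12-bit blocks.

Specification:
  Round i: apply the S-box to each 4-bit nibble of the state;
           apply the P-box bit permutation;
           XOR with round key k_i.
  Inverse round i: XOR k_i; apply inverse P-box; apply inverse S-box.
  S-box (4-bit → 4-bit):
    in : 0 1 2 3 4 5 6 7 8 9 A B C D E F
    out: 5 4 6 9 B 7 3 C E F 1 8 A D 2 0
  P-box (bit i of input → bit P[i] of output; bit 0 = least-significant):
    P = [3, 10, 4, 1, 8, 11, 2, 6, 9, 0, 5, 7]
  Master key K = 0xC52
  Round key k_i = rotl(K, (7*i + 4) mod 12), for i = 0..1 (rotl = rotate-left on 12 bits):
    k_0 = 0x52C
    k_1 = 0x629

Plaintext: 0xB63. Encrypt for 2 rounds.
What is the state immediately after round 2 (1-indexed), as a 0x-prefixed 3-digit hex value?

s_0 = plaintext = 0xB63
s_1 = Round(s_0, k_0) = 0xCA6
s_2 = Round(s_1, k_1) = 0x3A0

0x3A0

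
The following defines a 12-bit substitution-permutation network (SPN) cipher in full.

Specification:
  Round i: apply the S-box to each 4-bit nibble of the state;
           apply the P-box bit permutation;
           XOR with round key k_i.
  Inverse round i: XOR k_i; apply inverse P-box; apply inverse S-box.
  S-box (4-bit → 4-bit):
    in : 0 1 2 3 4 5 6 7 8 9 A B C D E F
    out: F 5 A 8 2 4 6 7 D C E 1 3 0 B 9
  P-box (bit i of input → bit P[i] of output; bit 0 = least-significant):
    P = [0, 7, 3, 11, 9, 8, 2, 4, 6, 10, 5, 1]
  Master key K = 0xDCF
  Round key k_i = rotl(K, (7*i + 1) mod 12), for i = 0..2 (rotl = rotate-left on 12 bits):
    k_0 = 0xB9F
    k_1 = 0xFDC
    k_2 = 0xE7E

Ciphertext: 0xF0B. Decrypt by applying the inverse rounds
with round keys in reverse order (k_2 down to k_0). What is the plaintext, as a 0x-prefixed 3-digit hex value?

0xDE3

s_0 = ciphertext = 0xF0B
s_1 = InvRound(s_0, k_2) = 0x1AB
s_2 = InvRound(s_1, k_1) = 0x08F
s_3 = InvRound(s_2, k_0) = 0xDE3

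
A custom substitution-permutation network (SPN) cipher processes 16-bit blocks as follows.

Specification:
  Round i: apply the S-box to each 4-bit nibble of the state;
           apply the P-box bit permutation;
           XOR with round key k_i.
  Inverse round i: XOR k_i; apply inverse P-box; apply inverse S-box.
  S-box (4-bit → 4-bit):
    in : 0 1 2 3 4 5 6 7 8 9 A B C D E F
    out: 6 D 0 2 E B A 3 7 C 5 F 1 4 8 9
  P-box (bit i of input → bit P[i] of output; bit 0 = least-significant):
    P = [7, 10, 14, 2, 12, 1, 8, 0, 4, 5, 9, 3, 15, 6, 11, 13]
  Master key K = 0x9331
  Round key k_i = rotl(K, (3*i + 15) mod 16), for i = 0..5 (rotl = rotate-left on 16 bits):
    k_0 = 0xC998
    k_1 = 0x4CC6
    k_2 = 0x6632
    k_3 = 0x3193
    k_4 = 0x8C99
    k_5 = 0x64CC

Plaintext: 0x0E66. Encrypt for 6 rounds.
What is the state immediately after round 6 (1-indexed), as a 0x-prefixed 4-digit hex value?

0x5763

s_0 = plaintext = 0x0E66
s_1 = Round(s_0, k_0) = 0xC5D7
s_2 = Round(s_1, k_1) = 0xC97E
s_3 = Round(s_2, k_2) = 0xF43C
s_4 = Round(s_3, k_3) = 0x9339
s_5 = Round(s_4, k_4) = 0xE4BF
s_6 = Round(s_5, k_5) = 0x5763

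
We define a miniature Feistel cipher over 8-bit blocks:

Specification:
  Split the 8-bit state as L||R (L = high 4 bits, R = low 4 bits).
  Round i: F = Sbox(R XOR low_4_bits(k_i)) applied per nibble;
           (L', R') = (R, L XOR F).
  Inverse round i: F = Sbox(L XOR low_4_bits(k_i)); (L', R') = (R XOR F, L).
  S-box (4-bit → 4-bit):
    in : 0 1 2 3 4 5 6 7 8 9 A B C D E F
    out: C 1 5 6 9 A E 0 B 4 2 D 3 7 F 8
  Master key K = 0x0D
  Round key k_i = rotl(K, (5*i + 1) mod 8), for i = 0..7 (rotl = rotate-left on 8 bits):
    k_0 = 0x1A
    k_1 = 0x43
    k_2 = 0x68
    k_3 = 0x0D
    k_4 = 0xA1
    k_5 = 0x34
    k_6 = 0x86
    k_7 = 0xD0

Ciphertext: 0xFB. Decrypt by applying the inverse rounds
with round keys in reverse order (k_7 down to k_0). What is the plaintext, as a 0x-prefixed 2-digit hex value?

0x3F

s_0 = ciphertext = 0xFB
s_1 = InvRound(s_0, k_7) = 0x3F
s_2 = InvRound(s_1, k_6) = 0x53
s_3 = InvRound(s_2, k_5) = 0x25
s_4 = InvRound(s_3, k_4) = 0x32
s_5 = InvRound(s_4, k_3) = 0xD3
s_6 = InvRound(s_5, k_2) = 0x9D
s_7 = InvRound(s_6, k_1) = 0xF9
s_8 = InvRound(s_7, k_0) = 0x3F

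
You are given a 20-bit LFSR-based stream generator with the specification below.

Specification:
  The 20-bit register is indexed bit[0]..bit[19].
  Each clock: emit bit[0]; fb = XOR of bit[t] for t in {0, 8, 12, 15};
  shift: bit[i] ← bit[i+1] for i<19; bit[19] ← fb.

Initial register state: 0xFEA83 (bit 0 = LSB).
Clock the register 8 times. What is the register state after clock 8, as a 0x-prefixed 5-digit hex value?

0x88FEA

reg_0 = 0xFEA83
clock 1: out=1, reg = 0x7F541
clock 2: out=1, reg = 0x3FAA0
clock 3: out=0, reg = 0x1FD50
clock 4: out=0, reg = 0x8FEA8
clock 5: out=0, reg = 0x47F54
clock 6: out=0, reg = 0x23FAA
clock 7: out=0, reg = 0x11FD5
clock 8: out=1, reg = 0x88FEA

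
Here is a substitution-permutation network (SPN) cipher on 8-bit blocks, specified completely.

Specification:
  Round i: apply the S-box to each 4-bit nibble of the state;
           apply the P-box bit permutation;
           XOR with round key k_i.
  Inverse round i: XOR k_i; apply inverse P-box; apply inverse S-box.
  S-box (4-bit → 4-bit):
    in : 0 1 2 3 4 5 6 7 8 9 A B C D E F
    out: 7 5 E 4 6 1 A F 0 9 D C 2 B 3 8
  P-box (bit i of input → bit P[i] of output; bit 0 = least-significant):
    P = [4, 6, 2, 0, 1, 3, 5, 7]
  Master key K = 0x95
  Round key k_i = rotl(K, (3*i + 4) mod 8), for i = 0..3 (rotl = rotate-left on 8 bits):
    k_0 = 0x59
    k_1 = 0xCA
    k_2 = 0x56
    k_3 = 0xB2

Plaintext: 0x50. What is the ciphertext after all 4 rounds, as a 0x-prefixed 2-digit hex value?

s_0 = plaintext = 0x50
s_1 = Round(s_0, k_0) = 0x0F
s_2 = Round(s_1, k_1) = 0xE1
s_3 = Round(s_2, k_2) = 0x48
s_4 = Round(s_3, k_3) = 0x9A

0x9A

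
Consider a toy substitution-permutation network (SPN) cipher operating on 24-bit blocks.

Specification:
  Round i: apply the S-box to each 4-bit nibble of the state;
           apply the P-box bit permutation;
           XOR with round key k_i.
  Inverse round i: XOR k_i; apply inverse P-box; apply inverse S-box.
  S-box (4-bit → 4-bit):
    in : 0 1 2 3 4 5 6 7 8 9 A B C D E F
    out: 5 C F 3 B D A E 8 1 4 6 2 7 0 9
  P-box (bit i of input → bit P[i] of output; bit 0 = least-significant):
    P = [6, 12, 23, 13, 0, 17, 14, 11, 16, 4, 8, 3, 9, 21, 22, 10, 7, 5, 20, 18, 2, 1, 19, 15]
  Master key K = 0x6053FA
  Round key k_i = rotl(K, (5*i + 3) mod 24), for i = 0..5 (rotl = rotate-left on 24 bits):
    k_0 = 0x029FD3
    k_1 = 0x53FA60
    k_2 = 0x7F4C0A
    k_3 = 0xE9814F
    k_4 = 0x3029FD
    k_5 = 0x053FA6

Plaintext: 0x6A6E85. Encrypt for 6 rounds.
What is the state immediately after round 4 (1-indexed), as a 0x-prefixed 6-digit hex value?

s_0 = plaintext = 0x6A6E85
s_1 = Round(s_0, k_0) = 0xB23391
s_2 = Round(s_1, k_1) = 0xEED8D3
s_3 = Round(s_2, k_2) = 0x1D1E43
s_4 = Round(s_3, k_3) = 0xB31DAE
s_5 = Round(s_4, k_4) = 0x796C4F
s_6 = Round(s_5, k_5) = 0x2F9375

0xB31DAE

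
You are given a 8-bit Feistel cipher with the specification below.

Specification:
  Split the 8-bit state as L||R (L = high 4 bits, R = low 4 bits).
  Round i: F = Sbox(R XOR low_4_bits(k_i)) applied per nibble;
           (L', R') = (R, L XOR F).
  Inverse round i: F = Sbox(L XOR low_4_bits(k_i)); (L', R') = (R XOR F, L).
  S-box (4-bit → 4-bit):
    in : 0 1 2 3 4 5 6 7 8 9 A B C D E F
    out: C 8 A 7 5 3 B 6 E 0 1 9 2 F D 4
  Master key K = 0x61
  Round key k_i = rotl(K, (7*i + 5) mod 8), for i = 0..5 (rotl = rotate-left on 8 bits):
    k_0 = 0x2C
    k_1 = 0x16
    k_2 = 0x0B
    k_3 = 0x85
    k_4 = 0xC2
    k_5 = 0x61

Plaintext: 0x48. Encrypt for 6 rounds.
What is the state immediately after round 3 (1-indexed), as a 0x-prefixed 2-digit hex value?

0xE2

s_0 = plaintext = 0x48
s_1 = Round(s_0, k_0) = 0x81
s_2 = Round(s_1, k_1) = 0x1E
s_3 = Round(s_2, k_2) = 0xE2
s_4 = Round(s_3, k_3) = 0x28
s_5 = Round(s_4, k_4) = 0x83
s_6 = Round(s_5, k_5) = 0x32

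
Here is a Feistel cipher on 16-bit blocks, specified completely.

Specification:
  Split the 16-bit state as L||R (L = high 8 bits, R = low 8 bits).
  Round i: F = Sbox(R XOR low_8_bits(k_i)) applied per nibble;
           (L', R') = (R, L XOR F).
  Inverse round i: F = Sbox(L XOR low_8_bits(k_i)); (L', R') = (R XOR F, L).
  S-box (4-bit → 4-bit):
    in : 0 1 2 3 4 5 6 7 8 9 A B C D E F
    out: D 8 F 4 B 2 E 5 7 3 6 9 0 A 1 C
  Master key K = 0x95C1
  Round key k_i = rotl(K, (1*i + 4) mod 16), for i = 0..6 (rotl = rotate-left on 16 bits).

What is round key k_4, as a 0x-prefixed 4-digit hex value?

0xC195

K = 0x95C1
k_0 = rotl(K, (1*0+4) mod 16) = rotl(K, 4) = 0x5C19
k_1 = rotl(K, (1*1+4) mod 16) = rotl(K, 5) = 0xB832
k_2 = rotl(K, (1*2+4) mod 16) = rotl(K, 6) = 0x7065
k_3 = rotl(K, (1*3+4) mod 16) = rotl(K, 7) = 0xE0CA
k_4 = rotl(K, (1*4+4) mod 16) = rotl(K, 8) = 0xC195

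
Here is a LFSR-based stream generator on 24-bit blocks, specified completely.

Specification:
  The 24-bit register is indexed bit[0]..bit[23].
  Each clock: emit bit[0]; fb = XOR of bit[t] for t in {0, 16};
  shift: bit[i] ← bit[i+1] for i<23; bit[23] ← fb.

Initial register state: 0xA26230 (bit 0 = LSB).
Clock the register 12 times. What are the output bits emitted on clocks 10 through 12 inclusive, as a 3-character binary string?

100

reg_0 = 0xA26230
clock 1: out=0, reg = 0x513118
clock 2: out=0, reg = 0xA8988C
clock 3: out=0, reg = 0x544C46
clock 4: out=0, reg = 0x2A2623
clock 5: out=1, reg = 0x951311
clock 6: out=1, reg = 0x4A8988
clock 7: out=0, reg = 0x2544C4
clock 8: out=0, reg = 0x92A262
clock 9: out=0, reg = 0x495131
clock 10: out=1, reg = 0x24A898
clock 11: out=0, reg = 0x12544C
clock 12: out=0, reg = 0x092A26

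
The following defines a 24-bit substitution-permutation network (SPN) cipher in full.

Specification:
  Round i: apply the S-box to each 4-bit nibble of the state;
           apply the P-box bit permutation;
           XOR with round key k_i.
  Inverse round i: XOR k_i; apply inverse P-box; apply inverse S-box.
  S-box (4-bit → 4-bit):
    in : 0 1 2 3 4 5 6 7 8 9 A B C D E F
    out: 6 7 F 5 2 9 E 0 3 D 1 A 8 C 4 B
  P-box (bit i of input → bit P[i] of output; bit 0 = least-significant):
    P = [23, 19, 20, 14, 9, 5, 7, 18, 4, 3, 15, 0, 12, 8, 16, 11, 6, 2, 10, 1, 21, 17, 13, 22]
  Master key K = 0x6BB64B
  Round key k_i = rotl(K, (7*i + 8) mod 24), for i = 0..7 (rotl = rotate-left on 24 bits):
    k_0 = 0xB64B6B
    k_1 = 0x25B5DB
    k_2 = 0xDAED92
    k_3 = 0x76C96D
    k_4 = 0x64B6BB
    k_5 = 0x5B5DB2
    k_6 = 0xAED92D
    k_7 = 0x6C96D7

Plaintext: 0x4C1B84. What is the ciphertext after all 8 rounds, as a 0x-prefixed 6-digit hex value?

s_0 = plaintext = 0x4C1B84
s_1 = Round(s_0, k_0) = 0xBD5840
s_2 = Round(s_1, k_1) = 0x7FA9E1
s_3 = Round(s_2, k_2) = 0x427D45
s_4 = Round(s_3, k_3) = 0xF40D0A
s_5 = Round(s_4, k_4) = 0x87371E
s_6 = Round(s_5, k_5) = 0x684F12
s_7 = Round(s_6, k_6) = 0x74BAD0
s_8 = Round(s_7, k_7) = 0x709F43

0x709F43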